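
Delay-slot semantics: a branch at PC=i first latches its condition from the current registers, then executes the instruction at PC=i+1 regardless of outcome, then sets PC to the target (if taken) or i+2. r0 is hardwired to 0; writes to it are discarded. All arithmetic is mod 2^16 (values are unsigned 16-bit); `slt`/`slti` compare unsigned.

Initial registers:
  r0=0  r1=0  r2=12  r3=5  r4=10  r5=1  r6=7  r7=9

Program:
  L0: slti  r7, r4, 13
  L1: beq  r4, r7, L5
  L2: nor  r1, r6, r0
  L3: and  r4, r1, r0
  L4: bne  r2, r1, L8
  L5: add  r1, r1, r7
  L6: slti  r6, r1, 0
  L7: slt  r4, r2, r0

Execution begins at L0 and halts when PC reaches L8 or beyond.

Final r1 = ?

#0 slti  r7, r4, 13 ; 0/0/12/5/10/1/7/1
#1 beq  r4, r7, L5 ; 0/0/12/5/10/1/7/1 ; →fallthru
#2 nor  r1, r6, r0 ; 0/65528/12/5/10/1/7/1
#3 and  r4, r1, r0 ; 0/65528/12/5/0/1/7/1
#4 bne  r2, r1, L8 ; 0/65528/12/5/0/1/7/1 ; →target
#5 add  r1, r1, r7 ; 0/65529/12/5/0/1/7/1

65529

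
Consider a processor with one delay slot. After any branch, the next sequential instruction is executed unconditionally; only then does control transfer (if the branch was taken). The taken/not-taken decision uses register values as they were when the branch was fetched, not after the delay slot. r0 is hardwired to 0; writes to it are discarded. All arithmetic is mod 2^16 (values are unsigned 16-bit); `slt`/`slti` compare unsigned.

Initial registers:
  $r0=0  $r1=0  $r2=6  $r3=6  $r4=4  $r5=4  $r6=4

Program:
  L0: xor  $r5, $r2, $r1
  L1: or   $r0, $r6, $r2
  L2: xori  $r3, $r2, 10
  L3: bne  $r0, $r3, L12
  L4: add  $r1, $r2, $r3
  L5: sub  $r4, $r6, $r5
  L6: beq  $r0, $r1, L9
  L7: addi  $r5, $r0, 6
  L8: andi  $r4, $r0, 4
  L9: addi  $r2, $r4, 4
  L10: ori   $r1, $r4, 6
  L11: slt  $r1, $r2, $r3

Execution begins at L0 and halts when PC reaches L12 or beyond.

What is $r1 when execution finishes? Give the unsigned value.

PC=0  xor  $r5, $r2, $r1     | $r0=0 $r1=0 $r2=6 $r3=6 $r4=4 $r5=6 $r6=4
PC=1  or   $r0, $r6, $r2     | $r0=0 $r1=0 $r2=6 $r3=6 $r4=4 $r5=6 $r6=4
PC=2  xori  $r3, $r2, 10     | $r0=0 $r1=0 $r2=6 $r3=12 $r4=4 $r5=6 $r6=4
PC=3  bne  $r0, $r3, L12     | $r0=0 $r1=0 $r2=6 $r3=12 $r4=4 $r5=6 $r6=4  [TAKEN]
PC=4  add  $r1, $r2, $r3     | $r0=0 $r1=18 $r2=6 $r3=12 $r4=4 $r5=6 $r6=4

18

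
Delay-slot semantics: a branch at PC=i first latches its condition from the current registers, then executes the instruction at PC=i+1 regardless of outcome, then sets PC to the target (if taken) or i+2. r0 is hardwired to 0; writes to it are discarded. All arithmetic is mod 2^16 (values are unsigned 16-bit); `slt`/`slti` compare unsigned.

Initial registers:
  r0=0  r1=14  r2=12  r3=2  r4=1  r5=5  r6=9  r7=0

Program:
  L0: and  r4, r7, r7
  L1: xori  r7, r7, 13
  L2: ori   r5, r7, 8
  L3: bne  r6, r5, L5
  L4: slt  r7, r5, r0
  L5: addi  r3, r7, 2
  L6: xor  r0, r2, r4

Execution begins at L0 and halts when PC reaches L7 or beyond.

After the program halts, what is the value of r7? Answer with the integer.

0

PC=0  and  r4, r7, r7        | r0=0 r1=14 r2=12 r3=2 r4=0 r5=5 r6=9 r7=0
PC=1  xori  r7, r7, 13       | r0=0 r1=14 r2=12 r3=2 r4=0 r5=5 r6=9 r7=13
PC=2  ori   r5, r7, 8        | r0=0 r1=14 r2=12 r3=2 r4=0 r5=13 r6=9 r7=13
PC=3  bne  r6, r5, L5        | r0=0 r1=14 r2=12 r3=2 r4=0 r5=13 r6=9 r7=13  [TAKEN]
PC=4  slt  r7, r5, r0        | r0=0 r1=14 r2=12 r3=2 r4=0 r5=13 r6=9 r7=0
PC=5  addi  r3, r7, 2        | r0=0 r1=14 r2=12 r3=2 r4=0 r5=13 r6=9 r7=0
PC=6  xor  r0, r2, r4        | r0=0 r1=14 r2=12 r3=2 r4=0 r5=13 r6=9 r7=0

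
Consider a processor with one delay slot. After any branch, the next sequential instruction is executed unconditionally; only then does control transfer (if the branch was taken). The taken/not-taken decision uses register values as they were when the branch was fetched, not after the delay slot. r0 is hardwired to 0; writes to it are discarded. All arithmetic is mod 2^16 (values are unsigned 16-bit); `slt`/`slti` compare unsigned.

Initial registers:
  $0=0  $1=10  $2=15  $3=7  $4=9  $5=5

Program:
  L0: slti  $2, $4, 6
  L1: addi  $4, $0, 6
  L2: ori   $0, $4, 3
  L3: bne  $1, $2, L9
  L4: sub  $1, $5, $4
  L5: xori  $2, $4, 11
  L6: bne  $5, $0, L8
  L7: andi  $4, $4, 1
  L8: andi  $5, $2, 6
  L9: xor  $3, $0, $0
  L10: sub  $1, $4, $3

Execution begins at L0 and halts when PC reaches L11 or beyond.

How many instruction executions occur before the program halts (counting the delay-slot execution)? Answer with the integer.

  step pc=0: slti  $2, $4, 6  regs=(0,10,0,7,9,5)
  step pc=1: addi  $4, $0, 6  regs=(0,10,0,7,6,5)
  step pc=2: ori   $0, $4, 3  regs=(0,10,0,7,6,5)
  step pc=3: bne  $1, $2, L9  cond=T  regs=(0,10,0,7,6,5)
  step pc=4: sub  $1, $5, $4  regs=(0,65535,0,7,6,5)
  step pc=9: xor  $3, $0, $0  regs=(0,65535,0,0,6,5)
  step pc=10: sub  $1, $4, $3  regs=(0,6,0,0,6,5)

7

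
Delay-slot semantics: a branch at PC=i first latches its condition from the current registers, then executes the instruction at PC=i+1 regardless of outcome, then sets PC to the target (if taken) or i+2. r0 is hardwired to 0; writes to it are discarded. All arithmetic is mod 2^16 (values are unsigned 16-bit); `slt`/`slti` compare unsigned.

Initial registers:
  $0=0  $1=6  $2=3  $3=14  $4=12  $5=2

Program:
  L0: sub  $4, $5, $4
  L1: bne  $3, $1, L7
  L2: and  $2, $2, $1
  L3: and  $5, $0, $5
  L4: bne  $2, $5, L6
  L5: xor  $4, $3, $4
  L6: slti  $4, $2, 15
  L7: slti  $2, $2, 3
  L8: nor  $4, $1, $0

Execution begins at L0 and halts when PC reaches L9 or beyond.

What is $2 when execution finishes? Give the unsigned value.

1

#0 sub  $4, $5, $4 ; 0/6/3/14/65526/2
#1 bne  $3, $1, L7 ; 0/6/3/14/65526/2 ; →target
#2 and  $2, $2, $1 ; 0/6/2/14/65526/2
#7 slti  $2, $2, 3 ; 0/6/1/14/65526/2
#8 nor  $4, $1, $0 ; 0/6/1/14/65529/2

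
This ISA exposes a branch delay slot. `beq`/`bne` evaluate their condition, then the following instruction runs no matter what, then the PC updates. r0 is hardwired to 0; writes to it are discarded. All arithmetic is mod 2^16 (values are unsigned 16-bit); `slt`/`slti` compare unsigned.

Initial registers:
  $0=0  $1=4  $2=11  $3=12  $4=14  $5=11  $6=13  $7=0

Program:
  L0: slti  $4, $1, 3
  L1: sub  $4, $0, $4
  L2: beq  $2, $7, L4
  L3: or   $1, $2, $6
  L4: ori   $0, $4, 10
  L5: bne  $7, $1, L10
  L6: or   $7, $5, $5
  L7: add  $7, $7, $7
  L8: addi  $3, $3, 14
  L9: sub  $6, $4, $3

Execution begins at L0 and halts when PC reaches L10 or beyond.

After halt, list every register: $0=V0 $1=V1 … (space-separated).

$0=0 $1=15 $2=11 $3=12 $4=0 $5=11 $6=13 $7=11

#0 slti  $4, $1, 3 ; 0/4/11/12/0/11/13/0
#1 sub  $4, $0, $4 ; 0/4/11/12/0/11/13/0
#2 beq  $2, $7, L4 ; 0/4/11/12/0/11/13/0 ; →fallthru
#3 or   $1, $2, $6 ; 0/15/11/12/0/11/13/0
#4 ori   $0, $4, 10 ; 0/15/11/12/0/11/13/0
#5 bne  $7, $1, L10 ; 0/15/11/12/0/11/13/0 ; →target
#6 or   $7, $5, $5 ; 0/15/11/12/0/11/13/11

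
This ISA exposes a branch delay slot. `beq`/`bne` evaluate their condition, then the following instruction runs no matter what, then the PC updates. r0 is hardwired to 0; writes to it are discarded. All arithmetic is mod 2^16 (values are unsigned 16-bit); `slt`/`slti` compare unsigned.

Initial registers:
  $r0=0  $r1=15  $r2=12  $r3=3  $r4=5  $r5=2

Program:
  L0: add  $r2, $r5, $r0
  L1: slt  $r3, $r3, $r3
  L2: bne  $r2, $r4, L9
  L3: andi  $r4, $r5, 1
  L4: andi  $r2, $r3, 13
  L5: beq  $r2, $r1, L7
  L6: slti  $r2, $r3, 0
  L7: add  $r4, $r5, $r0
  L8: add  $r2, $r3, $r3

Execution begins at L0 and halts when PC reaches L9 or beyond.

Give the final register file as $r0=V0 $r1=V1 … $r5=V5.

PC=0  add  $r2, $r5, $r0     | $r0=0 $r1=15 $r2=2 $r3=3 $r4=5 $r5=2
PC=1  slt  $r3, $r3, $r3     | $r0=0 $r1=15 $r2=2 $r3=0 $r4=5 $r5=2
PC=2  bne  $r2, $r4, L9      | $r0=0 $r1=15 $r2=2 $r3=0 $r4=5 $r5=2  [TAKEN]
PC=3  andi  $r4, $r5, 1      | $r0=0 $r1=15 $r2=2 $r3=0 $r4=0 $r5=2

$r0=0 $r1=15 $r2=2 $r3=0 $r4=0 $r5=2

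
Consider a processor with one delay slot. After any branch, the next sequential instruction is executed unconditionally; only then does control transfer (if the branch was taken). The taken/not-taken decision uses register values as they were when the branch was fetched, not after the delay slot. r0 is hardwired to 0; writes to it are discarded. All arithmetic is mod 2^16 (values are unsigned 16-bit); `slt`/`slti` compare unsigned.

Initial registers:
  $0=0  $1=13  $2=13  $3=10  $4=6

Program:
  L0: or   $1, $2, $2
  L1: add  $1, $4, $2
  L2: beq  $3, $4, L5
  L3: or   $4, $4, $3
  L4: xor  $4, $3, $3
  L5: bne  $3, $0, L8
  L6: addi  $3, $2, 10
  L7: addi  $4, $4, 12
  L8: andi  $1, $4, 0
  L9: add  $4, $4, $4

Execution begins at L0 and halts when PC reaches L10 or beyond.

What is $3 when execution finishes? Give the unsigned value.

23

  step pc=0: or   $1, $2, $2  regs=(0,13,13,10,6)
  step pc=1: add  $1, $4, $2  regs=(0,19,13,10,6)
  step pc=2: beq  $3, $4, L5  cond=F  regs=(0,19,13,10,6)
  step pc=3: or   $4, $4, $3  regs=(0,19,13,10,14)
  step pc=4: xor  $4, $3, $3  regs=(0,19,13,10,0)
  step pc=5: bne  $3, $0, L8  cond=T  regs=(0,19,13,10,0)
  step pc=6: addi  $3, $2, 10  regs=(0,19,13,23,0)
  step pc=8: andi  $1, $4, 0  regs=(0,0,13,23,0)
  step pc=9: add  $4, $4, $4  regs=(0,0,13,23,0)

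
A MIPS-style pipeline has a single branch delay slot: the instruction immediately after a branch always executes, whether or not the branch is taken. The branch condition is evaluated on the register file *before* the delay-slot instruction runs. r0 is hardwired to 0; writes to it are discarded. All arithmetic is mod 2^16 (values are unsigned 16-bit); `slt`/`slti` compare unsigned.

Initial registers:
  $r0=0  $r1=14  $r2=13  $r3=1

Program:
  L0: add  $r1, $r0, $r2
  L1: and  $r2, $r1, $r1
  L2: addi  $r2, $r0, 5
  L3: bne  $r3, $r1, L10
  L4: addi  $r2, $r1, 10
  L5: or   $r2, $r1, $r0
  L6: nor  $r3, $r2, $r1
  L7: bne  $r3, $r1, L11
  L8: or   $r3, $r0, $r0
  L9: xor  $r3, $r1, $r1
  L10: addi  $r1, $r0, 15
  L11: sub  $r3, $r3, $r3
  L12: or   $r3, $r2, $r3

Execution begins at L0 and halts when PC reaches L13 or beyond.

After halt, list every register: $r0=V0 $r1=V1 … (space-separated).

$r0=0 $r1=15 $r2=23 $r3=23

PC=0  add  $r1, $r0, $r2     | $r0=0 $r1=13 $r2=13 $r3=1
PC=1  and  $r2, $r1, $r1     | $r0=0 $r1=13 $r2=13 $r3=1
PC=2  addi  $r2, $r0, 5      | $r0=0 $r1=13 $r2=5 $r3=1
PC=3  bne  $r3, $r1, L10     | $r0=0 $r1=13 $r2=5 $r3=1  [TAKEN]
PC=4  addi  $r2, $r1, 10     | $r0=0 $r1=13 $r2=23 $r3=1
PC=10 addi  $r1, $r0, 15     | $r0=0 $r1=15 $r2=23 $r3=1
PC=11 sub  $r3, $r3, $r3     | $r0=0 $r1=15 $r2=23 $r3=0
PC=12 or   $r3, $r2, $r3     | $r0=0 $r1=15 $r2=23 $r3=23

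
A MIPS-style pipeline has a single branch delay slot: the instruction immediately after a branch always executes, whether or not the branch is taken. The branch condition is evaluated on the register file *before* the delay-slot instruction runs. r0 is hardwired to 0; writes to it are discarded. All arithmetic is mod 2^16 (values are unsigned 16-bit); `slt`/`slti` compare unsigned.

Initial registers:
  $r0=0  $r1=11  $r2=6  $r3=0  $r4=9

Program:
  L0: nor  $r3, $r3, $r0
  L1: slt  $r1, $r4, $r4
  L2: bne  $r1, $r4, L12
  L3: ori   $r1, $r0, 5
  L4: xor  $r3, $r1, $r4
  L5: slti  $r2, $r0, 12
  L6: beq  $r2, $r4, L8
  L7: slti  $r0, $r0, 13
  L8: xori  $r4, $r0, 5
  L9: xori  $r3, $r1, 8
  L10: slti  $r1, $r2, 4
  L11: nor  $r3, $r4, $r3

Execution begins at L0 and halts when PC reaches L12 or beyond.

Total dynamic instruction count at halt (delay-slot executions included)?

4

#0 nor  $r3, $r3, $r0 ; 0/11/6/65535/9
#1 slt  $r1, $r4, $r4 ; 0/0/6/65535/9
#2 bne  $r1, $r4, L12 ; 0/0/6/65535/9 ; →target
#3 ori   $r1, $r0, 5 ; 0/5/6/65535/9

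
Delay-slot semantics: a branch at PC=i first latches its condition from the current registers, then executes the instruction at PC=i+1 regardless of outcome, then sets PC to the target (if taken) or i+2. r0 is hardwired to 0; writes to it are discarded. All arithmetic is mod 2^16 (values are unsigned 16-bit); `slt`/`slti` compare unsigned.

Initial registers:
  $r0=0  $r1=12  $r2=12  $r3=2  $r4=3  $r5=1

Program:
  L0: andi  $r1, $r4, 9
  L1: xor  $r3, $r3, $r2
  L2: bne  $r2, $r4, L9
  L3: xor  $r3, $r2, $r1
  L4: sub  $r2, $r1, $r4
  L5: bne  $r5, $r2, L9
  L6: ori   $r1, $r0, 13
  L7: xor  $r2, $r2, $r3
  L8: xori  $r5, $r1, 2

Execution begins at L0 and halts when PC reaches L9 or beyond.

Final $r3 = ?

PC=0  andi  $r1, $r4, 9      | $r0=0 $r1=1 $r2=12 $r3=2 $r4=3 $r5=1
PC=1  xor  $r3, $r3, $r2     | $r0=0 $r1=1 $r2=12 $r3=14 $r4=3 $r5=1
PC=2  bne  $r2, $r4, L9      | $r0=0 $r1=1 $r2=12 $r3=14 $r4=3 $r5=1  [TAKEN]
PC=3  xor  $r3, $r2, $r1     | $r0=0 $r1=1 $r2=12 $r3=13 $r4=3 $r5=1

13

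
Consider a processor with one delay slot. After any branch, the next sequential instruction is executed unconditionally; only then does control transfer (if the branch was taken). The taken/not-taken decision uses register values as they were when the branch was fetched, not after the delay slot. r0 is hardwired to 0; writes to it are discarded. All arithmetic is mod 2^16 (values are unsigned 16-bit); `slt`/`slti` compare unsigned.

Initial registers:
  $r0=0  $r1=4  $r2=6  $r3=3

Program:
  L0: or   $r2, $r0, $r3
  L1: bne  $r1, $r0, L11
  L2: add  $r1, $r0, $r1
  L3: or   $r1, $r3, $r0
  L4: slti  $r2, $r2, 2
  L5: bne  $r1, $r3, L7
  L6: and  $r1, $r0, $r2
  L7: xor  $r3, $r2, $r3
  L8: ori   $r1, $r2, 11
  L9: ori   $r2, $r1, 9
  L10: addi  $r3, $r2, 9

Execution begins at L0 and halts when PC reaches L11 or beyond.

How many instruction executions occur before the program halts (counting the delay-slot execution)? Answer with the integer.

  step pc=0: or   $r2, $r0, $r3  regs=(0,4,3,3)
  step pc=1: bne  $r1, $r0, L11  cond=T  regs=(0,4,3,3)
  step pc=2: add  $r1, $r0, $r1  regs=(0,4,3,3)

3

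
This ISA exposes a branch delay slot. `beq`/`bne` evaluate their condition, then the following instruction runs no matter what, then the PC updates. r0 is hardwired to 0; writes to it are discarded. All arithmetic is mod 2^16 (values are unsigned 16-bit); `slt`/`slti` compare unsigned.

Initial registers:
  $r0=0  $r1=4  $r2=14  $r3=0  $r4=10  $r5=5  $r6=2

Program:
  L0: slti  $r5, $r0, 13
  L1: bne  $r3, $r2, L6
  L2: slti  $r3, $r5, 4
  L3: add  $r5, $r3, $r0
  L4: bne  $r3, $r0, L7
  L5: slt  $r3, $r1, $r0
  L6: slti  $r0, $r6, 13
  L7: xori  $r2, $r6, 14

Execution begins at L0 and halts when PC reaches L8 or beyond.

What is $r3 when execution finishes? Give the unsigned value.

PC=0  slti  $r5, $r0, 13     | $r0=0 $r1=4 $r2=14 $r3=0 $r4=10 $r5=1 $r6=2
PC=1  bne  $r3, $r2, L6      | $r0=0 $r1=4 $r2=14 $r3=0 $r4=10 $r5=1 $r6=2  [TAKEN]
PC=2  slti  $r3, $r5, 4      | $r0=0 $r1=4 $r2=14 $r3=1 $r4=10 $r5=1 $r6=2
PC=6  slti  $r0, $r6, 13     | $r0=0 $r1=4 $r2=14 $r3=1 $r4=10 $r5=1 $r6=2
PC=7  xori  $r2, $r6, 14     | $r0=0 $r1=4 $r2=12 $r3=1 $r4=10 $r5=1 $r6=2

1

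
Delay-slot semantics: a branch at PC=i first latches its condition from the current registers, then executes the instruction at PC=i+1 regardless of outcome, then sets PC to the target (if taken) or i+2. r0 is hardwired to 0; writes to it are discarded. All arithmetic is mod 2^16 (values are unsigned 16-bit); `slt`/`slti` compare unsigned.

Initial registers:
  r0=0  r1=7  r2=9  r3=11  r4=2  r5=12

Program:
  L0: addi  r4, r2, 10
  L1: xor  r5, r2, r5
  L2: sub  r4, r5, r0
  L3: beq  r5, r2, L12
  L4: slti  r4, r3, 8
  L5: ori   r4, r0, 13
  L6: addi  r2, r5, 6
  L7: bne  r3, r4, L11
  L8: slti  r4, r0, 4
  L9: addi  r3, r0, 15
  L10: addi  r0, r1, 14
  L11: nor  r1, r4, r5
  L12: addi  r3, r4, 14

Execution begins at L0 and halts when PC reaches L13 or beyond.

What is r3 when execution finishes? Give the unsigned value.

[0] addi  r4, r2, 10  →  {r0:0, r1:7, r2:9, r3:11, r4:19, r5:12}
[1] xor  r5, r2, r5  →  {r0:0, r1:7, r2:9, r3:11, r4:19, r5:5}
[2] sub  r4, r5, r0  →  {r0:0, r1:7, r2:9, r3:11, r4:5, r5:5}
[3] beq  r5, r2, L12  →  {r0:0, r1:7, r2:9, r3:11, r4:5, r5:5}  ⟨branch fallthrough⟩
[4] slti  r4, r3, 8  →  {r0:0, r1:7, r2:9, r3:11, r4:0, r5:5}
[5] ori   r4, r0, 13  →  {r0:0, r1:7, r2:9, r3:11, r4:13, r5:5}
[6] addi  r2, r5, 6  →  {r0:0, r1:7, r2:11, r3:11, r4:13, r5:5}
[7] bne  r3, r4, L11  →  {r0:0, r1:7, r2:11, r3:11, r4:13, r5:5}  ⟨branch taken⟩
[8] slti  r4, r0, 4  →  {r0:0, r1:7, r2:11, r3:11, r4:1, r5:5}
[11] nor  r1, r4, r5  →  {r0:0, r1:65530, r2:11, r3:11, r4:1, r5:5}
[12] addi  r3, r4, 14  →  {r0:0, r1:65530, r2:11, r3:15, r4:1, r5:5}

15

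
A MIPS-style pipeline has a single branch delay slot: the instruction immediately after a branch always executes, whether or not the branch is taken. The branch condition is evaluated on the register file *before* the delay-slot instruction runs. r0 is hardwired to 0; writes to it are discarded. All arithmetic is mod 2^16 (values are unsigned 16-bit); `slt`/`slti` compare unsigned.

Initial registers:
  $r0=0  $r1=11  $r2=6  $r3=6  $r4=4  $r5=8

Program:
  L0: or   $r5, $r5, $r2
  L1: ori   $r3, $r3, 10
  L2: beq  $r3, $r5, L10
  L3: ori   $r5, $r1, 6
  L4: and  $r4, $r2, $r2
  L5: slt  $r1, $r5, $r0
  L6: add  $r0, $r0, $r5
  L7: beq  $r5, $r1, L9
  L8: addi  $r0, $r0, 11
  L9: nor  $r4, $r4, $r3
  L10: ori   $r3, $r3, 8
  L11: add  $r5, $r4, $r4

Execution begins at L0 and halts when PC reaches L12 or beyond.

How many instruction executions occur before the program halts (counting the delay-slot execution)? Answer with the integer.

PC=0  or   $r5, $r5, $r2     | $r0=0 $r1=11 $r2=6 $r3=6 $r4=4 $r5=14
PC=1  ori   $r3, $r3, 10     | $r0=0 $r1=11 $r2=6 $r3=14 $r4=4 $r5=14
PC=2  beq  $r3, $r5, L10     | $r0=0 $r1=11 $r2=6 $r3=14 $r4=4 $r5=14  [TAKEN]
PC=3  ori   $r5, $r1, 6      | $r0=0 $r1=11 $r2=6 $r3=14 $r4=4 $r5=15
PC=10 ori   $r3, $r3, 8      | $r0=0 $r1=11 $r2=6 $r3=14 $r4=4 $r5=15
PC=11 add  $r5, $r4, $r4     | $r0=0 $r1=11 $r2=6 $r3=14 $r4=4 $r5=8

6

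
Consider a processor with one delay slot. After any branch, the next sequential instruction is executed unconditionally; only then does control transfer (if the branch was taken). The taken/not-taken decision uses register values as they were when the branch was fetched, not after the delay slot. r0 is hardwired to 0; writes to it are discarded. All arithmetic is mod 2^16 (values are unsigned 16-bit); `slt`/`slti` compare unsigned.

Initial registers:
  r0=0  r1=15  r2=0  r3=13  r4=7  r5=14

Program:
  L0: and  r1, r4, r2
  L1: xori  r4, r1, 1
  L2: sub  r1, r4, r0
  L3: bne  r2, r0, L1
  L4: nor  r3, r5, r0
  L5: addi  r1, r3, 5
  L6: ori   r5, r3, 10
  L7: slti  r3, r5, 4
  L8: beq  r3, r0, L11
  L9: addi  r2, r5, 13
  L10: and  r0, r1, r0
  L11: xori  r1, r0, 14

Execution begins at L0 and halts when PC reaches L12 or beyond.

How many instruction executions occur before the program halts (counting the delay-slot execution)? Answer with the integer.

#0 and  r1, r4, r2 ; 0/0/0/13/7/14
#1 xori  r4, r1, 1 ; 0/0/0/13/1/14
#2 sub  r1, r4, r0 ; 0/1/0/13/1/14
#3 bne  r2, r0, L1 ; 0/1/0/13/1/14 ; →fallthru
#4 nor  r3, r5, r0 ; 0/1/0/65521/1/14
#5 addi  r1, r3, 5 ; 0/65526/0/65521/1/14
#6 ori   r5, r3, 10 ; 0/65526/0/65521/1/65531
#7 slti  r3, r5, 4 ; 0/65526/0/0/1/65531
#8 beq  r3, r0, L11 ; 0/65526/0/0/1/65531 ; →target
#9 addi  r2, r5, 13 ; 0/65526/8/0/1/65531
#11 xori  r1, r0, 14 ; 0/14/8/0/1/65531

11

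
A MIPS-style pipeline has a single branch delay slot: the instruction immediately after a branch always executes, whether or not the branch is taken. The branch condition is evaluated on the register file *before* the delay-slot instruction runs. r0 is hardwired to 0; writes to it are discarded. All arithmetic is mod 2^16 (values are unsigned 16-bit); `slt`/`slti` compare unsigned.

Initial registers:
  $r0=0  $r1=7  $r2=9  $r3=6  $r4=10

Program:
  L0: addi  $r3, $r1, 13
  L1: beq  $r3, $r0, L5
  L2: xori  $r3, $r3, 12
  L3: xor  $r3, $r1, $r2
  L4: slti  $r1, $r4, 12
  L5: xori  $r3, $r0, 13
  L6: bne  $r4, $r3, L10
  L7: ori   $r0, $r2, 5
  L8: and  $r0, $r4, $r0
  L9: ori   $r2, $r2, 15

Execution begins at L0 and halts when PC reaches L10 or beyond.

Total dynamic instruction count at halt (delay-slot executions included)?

8

[0] addi  $r3, $r1, 13  →  {$r0:0, $r1:7, $r2:9, $r3:20, $r4:10}
[1] beq  $r3, $r0, L5  →  {$r0:0, $r1:7, $r2:9, $r3:20, $r4:10}  ⟨branch fallthrough⟩
[2] xori  $r3, $r3, 12  →  {$r0:0, $r1:7, $r2:9, $r3:24, $r4:10}
[3] xor  $r3, $r1, $r2  →  {$r0:0, $r1:7, $r2:9, $r3:14, $r4:10}
[4] slti  $r1, $r4, 12  →  {$r0:0, $r1:1, $r2:9, $r3:14, $r4:10}
[5] xori  $r3, $r0, 13  →  {$r0:0, $r1:1, $r2:9, $r3:13, $r4:10}
[6] bne  $r4, $r3, L10  →  {$r0:0, $r1:1, $r2:9, $r3:13, $r4:10}  ⟨branch taken⟩
[7] ori   $r0, $r2, 5  →  {$r0:0, $r1:1, $r2:9, $r3:13, $r4:10}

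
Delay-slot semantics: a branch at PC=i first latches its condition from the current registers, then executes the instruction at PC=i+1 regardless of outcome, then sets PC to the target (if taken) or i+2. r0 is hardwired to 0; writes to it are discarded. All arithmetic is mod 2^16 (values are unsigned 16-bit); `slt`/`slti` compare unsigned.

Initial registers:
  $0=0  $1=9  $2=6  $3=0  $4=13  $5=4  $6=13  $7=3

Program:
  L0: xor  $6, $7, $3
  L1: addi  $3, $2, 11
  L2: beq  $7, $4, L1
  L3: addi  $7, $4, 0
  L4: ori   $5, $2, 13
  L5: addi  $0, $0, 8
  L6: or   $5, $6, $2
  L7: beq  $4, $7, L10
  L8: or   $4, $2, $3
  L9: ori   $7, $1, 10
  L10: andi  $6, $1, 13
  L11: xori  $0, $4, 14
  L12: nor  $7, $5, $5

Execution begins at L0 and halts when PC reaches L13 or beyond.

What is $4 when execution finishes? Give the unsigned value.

[0] xor  $6, $7, $3  →  {$0:0, $1:9, $2:6, $3:0, $4:13, $5:4, $6:3, $7:3}
[1] addi  $3, $2, 11  →  {$0:0, $1:9, $2:6, $3:17, $4:13, $5:4, $6:3, $7:3}
[2] beq  $7, $4, L1  →  {$0:0, $1:9, $2:6, $3:17, $4:13, $5:4, $6:3, $7:3}  ⟨branch fallthrough⟩
[3] addi  $7, $4, 0  →  {$0:0, $1:9, $2:6, $3:17, $4:13, $5:4, $6:3, $7:13}
[4] ori   $5, $2, 13  →  {$0:0, $1:9, $2:6, $3:17, $4:13, $5:15, $6:3, $7:13}
[5] addi  $0, $0, 8  →  {$0:0, $1:9, $2:6, $3:17, $4:13, $5:15, $6:3, $7:13}
[6] or   $5, $6, $2  →  {$0:0, $1:9, $2:6, $3:17, $4:13, $5:7, $6:3, $7:13}
[7] beq  $4, $7, L10  →  {$0:0, $1:9, $2:6, $3:17, $4:13, $5:7, $6:3, $7:13}  ⟨branch taken⟩
[8] or   $4, $2, $3  →  {$0:0, $1:9, $2:6, $3:17, $4:23, $5:7, $6:3, $7:13}
[10] andi  $6, $1, 13  →  {$0:0, $1:9, $2:6, $3:17, $4:23, $5:7, $6:9, $7:13}
[11] xori  $0, $4, 14  →  {$0:0, $1:9, $2:6, $3:17, $4:23, $5:7, $6:9, $7:13}
[12] nor  $7, $5, $5  →  {$0:0, $1:9, $2:6, $3:17, $4:23, $5:7, $6:9, $7:65528}

23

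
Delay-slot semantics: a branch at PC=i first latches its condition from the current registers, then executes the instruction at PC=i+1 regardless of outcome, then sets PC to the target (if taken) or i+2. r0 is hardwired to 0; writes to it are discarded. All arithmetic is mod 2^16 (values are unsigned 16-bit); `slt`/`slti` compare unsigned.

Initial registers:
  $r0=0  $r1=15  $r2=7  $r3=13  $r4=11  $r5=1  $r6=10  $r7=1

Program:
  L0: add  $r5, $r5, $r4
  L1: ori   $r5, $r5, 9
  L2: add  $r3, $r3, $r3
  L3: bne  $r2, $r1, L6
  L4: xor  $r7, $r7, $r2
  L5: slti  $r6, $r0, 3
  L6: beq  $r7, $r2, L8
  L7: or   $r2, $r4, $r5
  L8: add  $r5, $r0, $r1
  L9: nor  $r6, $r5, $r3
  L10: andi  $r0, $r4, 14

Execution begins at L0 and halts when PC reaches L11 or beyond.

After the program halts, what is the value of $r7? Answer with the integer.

6

#0 add  $r5, $r5, $r4 ; 0/15/7/13/11/12/10/1
#1 ori   $r5, $r5, 9 ; 0/15/7/13/11/13/10/1
#2 add  $r3, $r3, $r3 ; 0/15/7/26/11/13/10/1
#3 bne  $r2, $r1, L6 ; 0/15/7/26/11/13/10/1 ; →target
#4 xor  $r7, $r7, $r2 ; 0/15/7/26/11/13/10/6
#6 beq  $r7, $r2, L8 ; 0/15/7/26/11/13/10/6 ; →fallthru
#7 or   $r2, $r4, $r5 ; 0/15/15/26/11/13/10/6
#8 add  $r5, $r0, $r1 ; 0/15/15/26/11/15/10/6
#9 nor  $r6, $r5, $r3 ; 0/15/15/26/11/15/65504/6
#10 andi  $r0, $r4, 14 ; 0/15/15/26/11/15/65504/6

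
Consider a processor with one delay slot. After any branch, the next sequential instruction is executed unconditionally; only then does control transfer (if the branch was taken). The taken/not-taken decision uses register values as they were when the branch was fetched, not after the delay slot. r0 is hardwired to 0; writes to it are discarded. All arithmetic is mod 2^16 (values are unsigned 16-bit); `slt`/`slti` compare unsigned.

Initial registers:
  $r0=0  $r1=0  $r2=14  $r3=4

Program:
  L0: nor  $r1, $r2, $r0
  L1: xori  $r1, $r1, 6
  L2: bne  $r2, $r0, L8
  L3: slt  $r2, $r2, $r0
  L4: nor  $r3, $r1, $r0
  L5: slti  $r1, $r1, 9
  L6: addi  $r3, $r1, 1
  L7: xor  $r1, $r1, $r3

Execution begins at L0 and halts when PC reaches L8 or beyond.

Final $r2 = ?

#0 nor  $r1, $r2, $r0 ; 0/65521/14/4
#1 xori  $r1, $r1, 6 ; 0/65527/14/4
#2 bne  $r2, $r0, L8 ; 0/65527/14/4 ; →target
#3 slt  $r2, $r2, $r0 ; 0/65527/0/4

0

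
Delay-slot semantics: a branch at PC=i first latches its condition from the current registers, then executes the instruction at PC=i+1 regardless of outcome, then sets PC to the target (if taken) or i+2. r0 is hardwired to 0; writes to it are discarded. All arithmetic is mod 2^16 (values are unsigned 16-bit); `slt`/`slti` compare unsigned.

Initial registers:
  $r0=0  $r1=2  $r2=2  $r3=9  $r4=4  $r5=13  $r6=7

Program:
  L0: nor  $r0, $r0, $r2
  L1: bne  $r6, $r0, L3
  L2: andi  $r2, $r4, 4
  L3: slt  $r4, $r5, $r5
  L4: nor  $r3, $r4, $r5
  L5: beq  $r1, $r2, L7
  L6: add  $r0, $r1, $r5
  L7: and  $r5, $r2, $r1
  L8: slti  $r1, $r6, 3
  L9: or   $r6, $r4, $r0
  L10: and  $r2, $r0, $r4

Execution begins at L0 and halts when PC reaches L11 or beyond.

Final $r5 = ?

0

PC=0  nor  $r0, $r0, $r2     | $r0=0 $r1=2 $r2=2 $r3=9 $r4=4 $r5=13 $r6=7
PC=1  bne  $r6, $r0, L3      | $r0=0 $r1=2 $r2=2 $r3=9 $r4=4 $r5=13 $r6=7  [TAKEN]
PC=2  andi  $r2, $r4, 4      | $r0=0 $r1=2 $r2=4 $r3=9 $r4=4 $r5=13 $r6=7
PC=3  slt  $r4, $r5, $r5     | $r0=0 $r1=2 $r2=4 $r3=9 $r4=0 $r5=13 $r6=7
PC=4  nor  $r3, $r4, $r5     | $r0=0 $r1=2 $r2=4 $r3=65522 $r4=0 $r5=13 $r6=7
PC=5  beq  $r1, $r2, L7      | $r0=0 $r1=2 $r2=4 $r3=65522 $r4=0 $r5=13 $r6=7  [not taken]
PC=6  add  $r0, $r1, $r5     | $r0=0 $r1=2 $r2=4 $r3=65522 $r4=0 $r5=13 $r6=7
PC=7  and  $r5, $r2, $r1     | $r0=0 $r1=2 $r2=4 $r3=65522 $r4=0 $r5=0 $r6=7
PC=8  slti  $r1, $r6, 3      | $r0=0 $r1=0 $r2=4 $r3=65522 $r4=0 $r5=0 $r6=7
PC=9  or   $r6, $r4, $r0     | $r0=0 $r1=0 $r2=4 $r3=65522 $r4=0 $r5=0 $r6=0
PC=10 and  $r2, $r0, $r4     | $r0=0 $r1=0 $r2=0 $r3=65522 $r4=0 $r5=0 $r6=0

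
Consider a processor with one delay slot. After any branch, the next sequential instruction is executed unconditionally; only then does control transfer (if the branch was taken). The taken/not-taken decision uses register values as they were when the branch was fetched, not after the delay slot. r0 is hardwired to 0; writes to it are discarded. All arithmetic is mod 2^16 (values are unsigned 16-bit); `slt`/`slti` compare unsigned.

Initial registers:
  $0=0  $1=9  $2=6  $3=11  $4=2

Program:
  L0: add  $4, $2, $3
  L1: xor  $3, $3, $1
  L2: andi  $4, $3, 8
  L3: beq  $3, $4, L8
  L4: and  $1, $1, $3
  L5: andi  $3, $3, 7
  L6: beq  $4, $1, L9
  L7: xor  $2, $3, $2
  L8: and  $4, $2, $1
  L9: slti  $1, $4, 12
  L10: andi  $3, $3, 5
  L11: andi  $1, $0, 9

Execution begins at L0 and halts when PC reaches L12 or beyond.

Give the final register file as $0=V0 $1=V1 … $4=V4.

  step pc=0: add  $4, $2, $3  regs=(0,9,6,11,17)
  step pc=1: xor  $3, $3, $1  regs=(0,9,6,2,17)
  step pc=2: andi  $4, $3, 8  regs=(0,9,6,2,0)
  step pc=3: beq  $3, $4, L8  cond=F  regs=(0,9,6,2,0)
  step pc=4: and  $1, $1, $3  regs=(0,0,6,2,0)
  step pc=5: andi  $3, $3, 7  regs=(0,0,6,2,0)
  step pc=6: beq  $4, $1, L9  cond=T  regs=(0,0,6,2,0)
  step pc=7: xor  $2, $3, $2  regs=(0,0,4,2,0)
  step pc=9: slti  $1, $4, 12  regs=(0,1,4,2,0)
  step pc=10: andi  $3, $3, 5  regs=(0,1,4,0,0)
  step pc=11: andi  $1, $0, 9  regs=(0,0,4,0,0)

$0=0 $1=0 $2=4 $3=0 $4=0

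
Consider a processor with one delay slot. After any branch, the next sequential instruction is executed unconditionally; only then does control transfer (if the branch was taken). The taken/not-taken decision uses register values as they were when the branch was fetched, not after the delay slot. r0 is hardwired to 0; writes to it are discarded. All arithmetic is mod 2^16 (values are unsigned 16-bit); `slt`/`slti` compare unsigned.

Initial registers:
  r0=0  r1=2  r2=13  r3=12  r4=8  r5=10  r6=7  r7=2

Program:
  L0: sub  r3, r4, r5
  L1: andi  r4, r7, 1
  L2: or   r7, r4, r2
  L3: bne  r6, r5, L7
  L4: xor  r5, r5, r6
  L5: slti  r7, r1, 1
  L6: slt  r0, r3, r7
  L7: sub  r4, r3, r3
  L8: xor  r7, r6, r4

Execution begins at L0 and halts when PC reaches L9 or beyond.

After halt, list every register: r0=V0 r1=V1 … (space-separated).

r0=0 r1=2 r2=13 r3=65534 r4=0 r5=13 r6=7 r7=7

[0] sub  r3, r4, r5  →  {r0:0, r1:2, r2:13, r3:65534, r4:8, r5:10, r6:7, r7:2}
[1] andi  r4, r7, 1  →  {r0:0, r1:2, r2:13, r3:65534, r4:0, r5:10, r6:7, r7:2}
[2] or   r7, r4, r2  →  {r0:0, r1:2, r2:13, r3:65534, r4:0, r5:10, r6:7, r7:13}
[3] bne  r6, r5, L7  →  {r0:0, r1:2, r2:13, r3:65534, r4:0, r5:10, r6:7, r7:13}  ⟨branch taken⟩
[4] xor  r5, r5, r6  →  {r0:0, r1:2, r2:13, r3:65534, r4:0, r5:13, r6:7, r7:13}
[7] sub  r4, r3, r3  →  {r0:0, r1:2, r2:13, r3:65534, r4:0, r5:13, r6:7, r7:13}
[8] xor  r7, r6, r4  →  {r0:0, r1:2, r2:13, r3:65534, r4:0, r5:13, r6:7, r7:7}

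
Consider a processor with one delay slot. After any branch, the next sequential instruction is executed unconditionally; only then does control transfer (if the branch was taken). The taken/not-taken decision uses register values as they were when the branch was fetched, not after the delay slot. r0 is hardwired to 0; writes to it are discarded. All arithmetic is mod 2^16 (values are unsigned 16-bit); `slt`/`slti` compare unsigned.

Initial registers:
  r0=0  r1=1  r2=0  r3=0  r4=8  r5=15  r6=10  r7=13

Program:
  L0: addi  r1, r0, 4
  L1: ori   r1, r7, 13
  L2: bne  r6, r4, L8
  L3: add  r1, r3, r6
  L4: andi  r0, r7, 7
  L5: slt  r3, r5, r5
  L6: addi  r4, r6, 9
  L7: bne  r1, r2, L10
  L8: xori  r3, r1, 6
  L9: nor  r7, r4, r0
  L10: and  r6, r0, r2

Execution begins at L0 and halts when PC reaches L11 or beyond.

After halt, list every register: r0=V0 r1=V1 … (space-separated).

r0=0 r1=10 r2=0 r3=12 r4=8 r5=15 r6=0 r7=65527

#0 addi  r1, r0, 4 ; 0/4/0/0/8/15/10/13
#1 ori   r1, r7, 13 ; 0/13/0/0/8/15/10/13
#2 bne  r6, r4, L8 ; 0/13/0/0/8/15/10/13 ; →target
#3 add  r1, r3, r6 ; 0/10/0/0/8/15/10/13
#8 xori  r3, r1, 6 ; 0/10/0/12/8/15/10/13
#9 nor  r7, r4, r0 ; 0/10/0/12/8/15/10/65527
#10 and  r6, r0, r2 ; 0/10/0/12/8/15/0/65527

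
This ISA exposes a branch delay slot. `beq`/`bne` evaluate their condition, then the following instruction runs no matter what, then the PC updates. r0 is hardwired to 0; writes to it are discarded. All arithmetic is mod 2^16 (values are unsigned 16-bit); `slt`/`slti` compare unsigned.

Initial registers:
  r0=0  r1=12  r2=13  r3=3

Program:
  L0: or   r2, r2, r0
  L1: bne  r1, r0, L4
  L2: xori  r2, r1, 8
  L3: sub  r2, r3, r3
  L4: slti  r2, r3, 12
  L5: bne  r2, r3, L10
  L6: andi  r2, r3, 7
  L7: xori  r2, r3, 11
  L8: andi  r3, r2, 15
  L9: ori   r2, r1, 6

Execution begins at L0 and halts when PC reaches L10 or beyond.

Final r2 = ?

3

PC=0  or   r2, r2, r0        | r0=0 r1=12 r2=13 r3=3
PC=1  bne  r1, r0, L4        | r0=0 r1=12 r2=13 r3=3  [TAKEN]
PC=2  xori  r2, r1, 8        | r0=0 r1=12 r2=4 r3=3
PC=4  slti  r2, r3, 12       | r0=0 r1=12 r2=1 r3=3
PC=5  bne  r2, r3, L10       | r0=0 r1=12 r2=1 r3=3  [TAKEN]
PC=6  andi  r2, r3, 7        | r0=0 r1=12 r2=3 r3=3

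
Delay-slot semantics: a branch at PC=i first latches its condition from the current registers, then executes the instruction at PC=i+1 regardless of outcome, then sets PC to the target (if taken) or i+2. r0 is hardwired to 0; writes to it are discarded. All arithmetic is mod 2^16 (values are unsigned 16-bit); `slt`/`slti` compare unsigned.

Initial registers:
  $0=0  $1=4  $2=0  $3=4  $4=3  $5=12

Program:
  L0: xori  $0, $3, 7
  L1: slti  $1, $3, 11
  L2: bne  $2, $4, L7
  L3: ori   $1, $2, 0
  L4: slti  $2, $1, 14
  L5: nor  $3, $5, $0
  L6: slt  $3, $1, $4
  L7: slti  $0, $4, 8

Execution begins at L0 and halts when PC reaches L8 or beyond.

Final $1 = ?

0

PC=0  xori  $0, $3, 7        | $0=0 $1=4 $2=0 $3=4 $4=3 $5=12
PC=1  slti  $1, $3, 11       | $0=0 $1=1 $2=0 $3=4 $4=3 $5=12
PC=2  bne  $2, $4, L7        | $0=0 $1=1 $2=0 $3=4 $4=3 $5=12  [TAKEN]
PC=3  ori   $1, $2, 0        | $0=0 $1=0 $2=0 $3=4 $4=3 $5=12
PC=7  slti  $0, $4, 8        | $0=0 $1=0 $2=0 $3=4 $4=3 $5=12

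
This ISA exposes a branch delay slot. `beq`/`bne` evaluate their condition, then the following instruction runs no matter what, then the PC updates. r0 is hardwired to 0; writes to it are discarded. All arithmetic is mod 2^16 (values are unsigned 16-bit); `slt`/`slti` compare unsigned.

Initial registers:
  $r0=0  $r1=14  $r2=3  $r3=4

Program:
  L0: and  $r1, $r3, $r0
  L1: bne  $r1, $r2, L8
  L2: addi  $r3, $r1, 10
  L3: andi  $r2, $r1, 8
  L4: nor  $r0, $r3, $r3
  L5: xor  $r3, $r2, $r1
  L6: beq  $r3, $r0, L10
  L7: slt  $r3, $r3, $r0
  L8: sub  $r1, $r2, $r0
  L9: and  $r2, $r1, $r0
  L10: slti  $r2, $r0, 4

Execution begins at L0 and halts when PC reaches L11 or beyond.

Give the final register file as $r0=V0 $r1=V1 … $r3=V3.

[0] and  $r1, $r3, $r0  →  {$r0:0, $r1:0, $r2:3, $r3:4}
[1] bne  $r1, $r2, L8  →  {$r0:0, $r1:0, $r2:3, $r3:4}  ⟨branch taken⟩
[2] addi  $r3, $r1, 10  →  {$r0:0, $r1:0, $r2:3, $r3:10}
[8] sub  $r1, $r2, $r0  →  {$r0:0, $r1:3, $r2:3, $r3:10}
[9] and  $r2, $r1, $r0  →  {$r0:0, $r1:3, $r2:0, $r3:10}
[10] slti  $r2, $r0, 4  →  {$r0:0, $r1:3, $r2:1, $r3:10}

$r0=0 $r1=3 $r2=1 $r3=10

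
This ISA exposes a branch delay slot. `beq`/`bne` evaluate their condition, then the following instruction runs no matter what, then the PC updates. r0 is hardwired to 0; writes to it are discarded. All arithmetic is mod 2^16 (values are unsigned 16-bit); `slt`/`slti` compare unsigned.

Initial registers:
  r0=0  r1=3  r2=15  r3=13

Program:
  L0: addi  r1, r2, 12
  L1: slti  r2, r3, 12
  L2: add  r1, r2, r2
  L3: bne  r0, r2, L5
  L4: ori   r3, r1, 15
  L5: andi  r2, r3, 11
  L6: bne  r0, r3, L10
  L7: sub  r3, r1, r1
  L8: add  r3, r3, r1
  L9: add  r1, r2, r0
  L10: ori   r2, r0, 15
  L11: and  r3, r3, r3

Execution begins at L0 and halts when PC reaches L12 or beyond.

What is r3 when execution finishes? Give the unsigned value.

0

#0 addi  r1, r2, 12 ; 0/27/15/13
#1 slti  r2, r3, 12 ; 0/27/0/13
#2 add  r1, r2, r2 ; 0/0/0/13
#3 bne  r0, r2, L5 ; 0/0/0/13 ; →fallthru
#4 ori   r3, r1, 15 ; 0/0/0/15
#5 andi  r2, r3, 11 ; 0/0/11/15
#6 bne  r0, r3, L10 ; 0/0/11/15 ; →target
#7 sub  r3, r1, r1 ; 0/0/11/0
#10 ori   r2, r0, 15 ; 0/0/15/0
#11 and  r3, r3, r3 ; 0/0/15/0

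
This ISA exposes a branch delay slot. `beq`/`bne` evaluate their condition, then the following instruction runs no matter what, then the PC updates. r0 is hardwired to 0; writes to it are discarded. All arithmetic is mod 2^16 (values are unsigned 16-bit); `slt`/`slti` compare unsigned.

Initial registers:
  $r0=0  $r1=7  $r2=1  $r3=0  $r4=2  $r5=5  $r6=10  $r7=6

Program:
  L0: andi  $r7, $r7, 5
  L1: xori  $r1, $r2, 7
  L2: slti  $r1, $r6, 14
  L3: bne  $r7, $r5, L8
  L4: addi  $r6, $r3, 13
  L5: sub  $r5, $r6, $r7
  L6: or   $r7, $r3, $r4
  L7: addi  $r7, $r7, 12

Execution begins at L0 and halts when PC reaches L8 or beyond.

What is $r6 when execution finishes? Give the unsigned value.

  step pc=0: andi  $r7, $r7, 5  regs=(0,7,1,0,2,5,10,4)
  step pc=1: xori  $r1, $r2, 7  regs=(0,6,1,0,2,5,10,4)
  step pc=2: slti  $r1, $r6, 14  regs=(0,1,1,0,2,5,10,4)
  step pc=3: bne  $r7, $r5, L8  cond=T  regs=(0,1,1,0,2,5,10,4)
  step pc=4: addi  $r6, $r3, 13  regs=(0,1,1,0,2,5,13,4)

13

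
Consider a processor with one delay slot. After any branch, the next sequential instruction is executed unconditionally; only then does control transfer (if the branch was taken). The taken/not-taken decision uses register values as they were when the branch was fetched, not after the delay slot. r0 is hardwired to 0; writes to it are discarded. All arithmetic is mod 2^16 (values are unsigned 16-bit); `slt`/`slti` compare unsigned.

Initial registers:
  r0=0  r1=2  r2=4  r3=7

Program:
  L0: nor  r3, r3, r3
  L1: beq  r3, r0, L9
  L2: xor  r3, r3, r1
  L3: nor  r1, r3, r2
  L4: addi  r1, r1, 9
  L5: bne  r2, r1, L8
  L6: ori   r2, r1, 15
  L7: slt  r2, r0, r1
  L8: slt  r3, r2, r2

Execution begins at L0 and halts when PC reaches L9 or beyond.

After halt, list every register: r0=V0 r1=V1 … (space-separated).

  step pc=0: nor  r3, r3, r3  regs=(0,2,4,65528)
  step pc=1: beq  r3, r0, L9  cond=F  regs=(0,2,4,65528)
  step pc=2: xor  r3, r3, r1  regs=(0,2,4,65530)
  step pc=3: nor  r1, r3, r2  regs=(0,1,4,65530)
  step pc=4: addi  r1, r1, 9  regs=(0,10,4,65530)
  step pc=5: bne  r2, r1, L8  cond=T  regs=(0,10,4,65530)
  step pc=6: ori   r2, r1, 15  regs=(0,10,15,65530)
  step pc=8: slt  r3, r2, r2  regs=(0,10,15,0)

r0=0 r1=10 r2=15 r3=0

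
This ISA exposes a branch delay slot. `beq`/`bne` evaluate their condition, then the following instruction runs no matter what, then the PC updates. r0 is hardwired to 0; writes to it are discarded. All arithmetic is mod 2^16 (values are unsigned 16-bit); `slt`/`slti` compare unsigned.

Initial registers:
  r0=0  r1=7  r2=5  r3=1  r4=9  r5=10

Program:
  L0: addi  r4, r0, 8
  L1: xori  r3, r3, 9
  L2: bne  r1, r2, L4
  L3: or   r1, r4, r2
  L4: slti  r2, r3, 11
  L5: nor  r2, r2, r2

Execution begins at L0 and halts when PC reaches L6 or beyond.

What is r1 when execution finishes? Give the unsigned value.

#0 addi  r4, r0, 8 ; 0/7/5/1/8/10
#1 xori  r3, r3, 9 ; 0/7/5/8/8/10
#2 bne  r1, r2, L4 ; 0/7/5/8/8/10 ; →target
#3 or   r1, r4, r2 ; 0/13/5/8/8/10
#4 slti  r2, r3, 11 ; 0/13/1/8/8/10
#5 nor  r2, r2, r2 ; 0/13/65534/8/8/10

13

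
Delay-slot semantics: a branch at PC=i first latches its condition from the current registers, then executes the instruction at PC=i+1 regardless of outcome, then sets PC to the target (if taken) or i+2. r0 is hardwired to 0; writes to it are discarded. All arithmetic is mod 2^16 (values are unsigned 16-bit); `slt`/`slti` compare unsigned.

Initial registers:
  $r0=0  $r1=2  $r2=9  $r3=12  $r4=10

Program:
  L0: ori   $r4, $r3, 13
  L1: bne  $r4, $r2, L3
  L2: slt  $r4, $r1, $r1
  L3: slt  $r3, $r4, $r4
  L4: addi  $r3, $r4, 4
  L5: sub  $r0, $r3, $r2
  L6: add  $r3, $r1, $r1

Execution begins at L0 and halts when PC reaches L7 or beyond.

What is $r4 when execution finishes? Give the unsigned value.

0

PC=0  ori   $r4, $r3, 13     | $r0=0 $r1=2 $r2=9 $r3=12 $r4=13
PC=1  bne  $r4, $r2, L3      | $r0=0 $r1=2 $r2=9 $r3=12 $r4=13  [TAKEN]
PC=2  slt  $r4, $r1, $r1     | $r0=0 $r1=2 $r2=9 $r3=12 $r4=0
PC=3  slt  $r3, $r4, $r4     | $r0=0 $r1=2 $r2=9 $r3=0 $r4=0
PC=4  addi  $r3, $r4, 4      | $r0=0 $r1=2 $r2=9 $r3=4 $r4=0
PC=5  sub  $r0, $r3, $r2     | $r0=0 $r1=2 $r2=9 $r3=4 $r4=0
PC=6  add  $r3, $r1, $r1     | $r0=0 $r1=2 $r2=9 $r3=4 $r4=0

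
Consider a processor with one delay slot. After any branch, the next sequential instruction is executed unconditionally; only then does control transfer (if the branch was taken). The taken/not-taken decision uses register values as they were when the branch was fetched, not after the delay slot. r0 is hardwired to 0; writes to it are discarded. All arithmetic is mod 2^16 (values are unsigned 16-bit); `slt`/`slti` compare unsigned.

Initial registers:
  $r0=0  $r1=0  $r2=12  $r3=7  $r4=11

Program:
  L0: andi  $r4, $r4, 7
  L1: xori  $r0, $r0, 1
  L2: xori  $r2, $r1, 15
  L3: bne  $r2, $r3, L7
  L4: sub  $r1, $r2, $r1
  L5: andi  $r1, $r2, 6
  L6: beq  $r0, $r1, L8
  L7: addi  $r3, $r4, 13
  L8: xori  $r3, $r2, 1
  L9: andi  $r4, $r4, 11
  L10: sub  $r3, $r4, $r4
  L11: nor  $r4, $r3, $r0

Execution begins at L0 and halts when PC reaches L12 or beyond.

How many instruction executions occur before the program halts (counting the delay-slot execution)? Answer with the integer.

PC=0  andi  $r4, $r4, 7      | $r0=0 $r1=0 $r2=12 $r3=7 $r4=3
PC=1  xori  $r0, $r0, 1      | $r0=0 $r1=0 $r2=12 $r3=7 $r4=3
PC=2  xori  $r2, $r1, 15     | $r0=0 $r1=0 $r2=15 $r3=7 $r4=3
PC=3  bne  $r2, $r3, L7      | $r0=0 $r1=0 $r2=15 $r3=7 $r4=3  [TAKEN]
PC=4  sub  $r1, $r2, $r1     | $r0=0 $r1=15 $r2=15 $r3=7 $r4=3
PC=7  addi  $r3, $r4, 13     | $r0=0 $r1=15 $r2=15 $r3=16 $r4=3
PC=8  xori  $r3, $r2, 1      | $r0=0 $r1=15 $r2=15 $r3=14 $r4=3
PC=9  andi  $r4, $r4, 11     | $r0=0 $r1=15 $r2=15 $r3=14 $r4=3
PC=10 sub  $r3, $r4, $r4     | $r0=0 $r1=15 $r2=15 $r3=0 $r4=3
PC=11 nor  $r4, $r3, $r0     | $r0=0 $r1=15 $r2=15 $r3=0 $r4=65535

10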